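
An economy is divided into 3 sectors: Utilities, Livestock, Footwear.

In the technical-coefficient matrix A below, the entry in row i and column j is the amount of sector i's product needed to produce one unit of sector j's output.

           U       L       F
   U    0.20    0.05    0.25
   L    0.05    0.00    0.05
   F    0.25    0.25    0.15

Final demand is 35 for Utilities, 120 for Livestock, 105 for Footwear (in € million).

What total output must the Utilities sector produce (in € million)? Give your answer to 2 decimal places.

x_U = 113.73

I − A =
  [   0.80    -0.05    -0.25]
  [  -0.05     1.00    -0.05]
  [  -0.25    -0.25     0.85]
Cofactors of I−A, C_ij = (−1)^(i+j)·(minor ij) (rows/columns in the sector order above):
  C_11 = (1.00)(0.85) − (-0.05)(-0.25) = 0.8375
  C_12 = −[(-0.05)(0.85) − (-0.05)(-0.25)] = 0.0550
  C_13 = (-0.05)(-0.25) − (1.00)(-0.25) = 0.2625
  C_21 = −[(-0.05)(0.85) − (-0.25)(-0.25)] = 0.1050
  C_22 = (0.80)(0.85) − (-0.25)(-0.25) = 0.6175
  C_23 = −[(0.80)(-0.25) − (-0.05)(-0.25)] = 0.2125
  C_31 = (-0.05)(-0.05) − (-0.25)(1.00) = 0.2525
  C_32 = −[(0.80)(-0.05) − (-0.25)(-0.05)] = 0.0525
  C_33 = (0.80)(1.00) − (-0.05)(-0.05) = 0.7975
det(I−A) = Σ_j (I−A)_1j·C_1j = (0.80)(0.8375) + (-0.05)(0.0550) + (-0.25)(0.2625) = 0.601625
adj(I−A) = Cᵀ =
  [ 0.8375   0.1050   0.2525]
  [ 0.0550   0.6175   0.0525]
  [ 0.2625   0.2125   0.7975]
(I − A)⁻¹ = adj(I−A) / det(I−A) ≈
  [   1.3921     0.1745     0.4197]
  [   0.0914     1.0264     0.0873]
  [   0.4363     0.3532     1.3256]
x = (I − A)⁻¹ d = adj(I−A)·d / det(I−A), with det(I−A) = 0.601625:
  x_U = (0.8375·35 + 0.1050·120 + 0.2525·105) / 0.601625 = 68.425 / 0.601625 ≈ 113.73
  x_L = (0.0550·35 + 0.6175·120 + 0.0525·105) / 0.601625 = 81.5375 / 0.601625 ≈ 135.53
  x_F = (0.2625·35 + 0.2125·120 + 0.7975·105) / 0.601625 = 118.425 / 0.601625 ≈ 196.84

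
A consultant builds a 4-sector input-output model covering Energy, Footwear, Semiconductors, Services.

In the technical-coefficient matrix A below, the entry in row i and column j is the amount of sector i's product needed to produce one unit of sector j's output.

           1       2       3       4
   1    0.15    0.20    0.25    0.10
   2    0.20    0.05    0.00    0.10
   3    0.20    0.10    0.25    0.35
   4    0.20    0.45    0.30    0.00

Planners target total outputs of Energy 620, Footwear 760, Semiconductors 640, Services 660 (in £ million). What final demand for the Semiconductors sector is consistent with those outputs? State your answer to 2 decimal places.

I − A =
  [   0.85    -0.20    -0.25    -0.10]
  [  -0.20     0.95     0.00    -0.10]
  [  -0.20    -0.10     0.75    -0.35]
  [  -0.20    -0.45    -0.30     1.00]
d = (I − A) x:
  d_1 = (+0.85)·620 + (-0.20)·760 + (-0.25)·640 + (-0.10)·660 = 149.00
  d_2 = (-0.20)·620 + (+0.95)·760 + (+0.00)·640 + (-0.10)·660 = 532.00
  d_3 = (-0.20)·620 + (-0.10)·760 + (+0.75)·640 + (-0.35)·660 = 49.00
  d_4 = (-0.20)·620 + (-0.45)·760 + (-0.30)·640 + (+1.00)·660 = 2.00

d_3 = 49.00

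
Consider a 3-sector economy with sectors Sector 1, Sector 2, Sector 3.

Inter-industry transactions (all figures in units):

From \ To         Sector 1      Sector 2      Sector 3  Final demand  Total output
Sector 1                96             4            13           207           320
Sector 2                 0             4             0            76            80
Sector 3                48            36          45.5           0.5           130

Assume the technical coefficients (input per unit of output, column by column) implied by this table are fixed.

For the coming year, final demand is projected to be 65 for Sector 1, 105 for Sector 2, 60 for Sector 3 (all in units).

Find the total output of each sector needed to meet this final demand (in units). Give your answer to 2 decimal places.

x_1 = 129.13, x_2 = 110.53, x_3 = 198.62

Technical coefficients a_ij = z_ij / X_j:
  a_11 = 96/320 = 0.30, a_21 = 0/320 = 0.00, a_31 = 48/320 = 0.15
  a_12 = 4/80 = 0.05, a_22 = 4/80 = 0.05, a_32 = 36/80 = 0.45
  a_13 = 13/130 = 0.10, a_23 = 0/130 = 0.00, a_33 = 45.5/130 = 0.35
I − A =
  [   0.70    -0.05    -0.10]
  [   0.00     0.95     0.00]
  [  -0.15    -0.45     0.65]
Cofactors of I−A, C_ij = (−1)^(i+j)·(minor ij) (rows/columns in the sector order above):
  C_11 = (0.95)(0.65) − (0.00)(-0.45) = 0.6175
  C_12 = −[(0.00)(0.65) − (0.00)(-0.15)] = 0.0000
  C_13 = (0.00)(-0.45) − (0.95)(-0.15) = 0.1425
  C_21 = −[(-0.05)(0.65) − (-0.10)(-0.45)] = 0.0775
  C_22 = (0.70)(0.65) − (-0.10)(-0.15) = 0.4400
  C_23 = −[(0.70)(-0.45) − (-0.05)(-0.15)] = 0.3225
  C_31 = (-0.05)(0.00) − (-0.10)(0.95) = 0.0950
  C_32 = −[(0.70)(0.00) − (-0.10)(0.00)] = 0.0000
  C_33 = (0.70)(0.95) − (-0.05)(0.00) = 0.6650
det(I−A) = Σ_j (I−A)_1j·C_1j = (0.70)(0.6175) + (-0.05)(0.0000) + (-0.10)(0.1425) = 0.4180
adj(I−A) = Cᵀ =
  [ 0.6175   0.0775   0.0950]
  [ 0.0000   0.4400   0.0000]
  [ 0.1425   0.3225   0.6650]
(I − A)⁻¹ = adj(I−A) / det(I−A) ≈
  [   1.4773     0.1854     0.2273]
  [   0.0000     1.0526     0.0000]
  [   0.3409     0.7715     1.5909]
x = (I − A)⁻¹ d = adj(I−A)·d / det(I−A), with det(I−A) = 0.4180:
  x_1 = (0.6175·65 + 0.0775·105 + 0.0950·60) / 0.4180 = 53.975 / 0.4180 ≈ 129.13
  x_2 = (0.0000·65 + 0.4400·105 + 0.0000·60) / 0.4180 = 46.20 / 0.4180 ≈ 110.53
  x_3 = (0.1425·65 + 0.3225·105 + 0.6650·60) / 0.4180 = 83.025 / 0.4180 ≈ 198.62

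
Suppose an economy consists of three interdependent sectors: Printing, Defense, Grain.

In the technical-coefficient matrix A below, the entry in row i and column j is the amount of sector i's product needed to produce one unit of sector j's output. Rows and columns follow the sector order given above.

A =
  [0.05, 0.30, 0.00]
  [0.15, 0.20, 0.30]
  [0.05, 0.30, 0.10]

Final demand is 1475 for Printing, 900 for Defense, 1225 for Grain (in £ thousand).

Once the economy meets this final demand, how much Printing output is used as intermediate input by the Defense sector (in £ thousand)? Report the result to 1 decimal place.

z_12 = 726.2

I − A =
  [   0.95    -0.30     0.00]
  [  -0.15     0.80    -0.30]
  [  -0.05    -0.30     0.90]
Cofactors of I−A, C_ij = (−1)^(i+j)·(minor ij) (rows/columns in the sector order above):
  C_11 = (0.80)(0.90) − (-0.30)(-0.30) = 0.6300
  C_12 = −[(-0.15)(0.90) − (-0.30)(-0.05)] = 0.1500
  C_13 = (-0.15)(-0.30) − (0.80)(-0.05) = 0.0850
  C_21 = −[(-0.30)(0.90) − (0.00)(-0.30)] = 0.2700
  C_22 = (0.95)(0.90) − (0.00)(-0.05) = 0.8550
  C_23 = −[(0.95)(-0.30) − (-0.30)(-0.05)] = 0.3000
  C_31 = (-0.30)(-0.30) − (0.00)(0.80) = 0.0900
  C_32 = −[(0.95)(-0.30) − (0.00)(-0.15)] = 0.2850
  C_33 = (0.95)(0.80) − (-0.30)(-0.15) = 0.7150
det(I−A) = Σ_j (I−A)_1j·C_1j = (0.95)(0.6300) + (-0.30)(0.1500) + (0.00)(0.0850) = 0.5535
adj(I−A) = Cᵀ =
  [ 0.6300   0.2700   0.0900]
  [ 0.1500   0.8550   0.2850]
  [ 0.0850   0.3000   0.7150]
(I − A)⁻¹ = adj(I−A) / det(I−A) ≈
  [   1.1382     0.4878     0.1626]
  [   0.2710     1.5447     0.5149]
  [   0.1536     0.5420     1.2918]
First solve x = (I − A)⁻¹ d = adj(I−A)·d / det(I−A); in particular x_2 = (0.1500·1475 + 0.8550·900 + 0.2850·1225) / 0.5535 = 1339.875 / 0.5535 ≈ 2420.732.
Intermediate flow from 1 to 2: z_12 = a_12 · x_2 = 0.30 × 1339.875 / 0.5535 = 401.9625 / 0.5535 ≈ 726.2.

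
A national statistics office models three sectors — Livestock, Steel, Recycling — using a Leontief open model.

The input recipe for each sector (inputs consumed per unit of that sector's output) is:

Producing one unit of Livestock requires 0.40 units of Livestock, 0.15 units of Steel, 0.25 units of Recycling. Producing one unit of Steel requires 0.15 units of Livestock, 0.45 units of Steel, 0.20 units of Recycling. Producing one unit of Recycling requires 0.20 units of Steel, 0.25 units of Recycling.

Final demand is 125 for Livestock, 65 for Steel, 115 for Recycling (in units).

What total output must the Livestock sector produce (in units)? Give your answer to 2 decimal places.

I − A =
  [   0.60    -0.15     0.00]
  [  -0.15     0.55    -0.20]
  [  -0.25    -0.20     0.75]
Cofactors of I−A, C_ij = (−1)^(i+j)·(minor ij) (rows/columns in the sector order above):
  C_11 = (0.55)(0.75) − (-0.20)(-0.20) = 0.3725
  C_12 = −[(-0.15)(0.75) − (-0.20)(-0.25)] = 0.1625
  C_13 = (-0.15)(-0.20) − (0.55)(-0.25) = 0.1675
  C_21 = −[(-0.15)(0.75) − (0.00)(-0.20)] = 0.1125
  C_22 = (0.60)(0.75) − (0.00)(-0.25) = 0.4500
  C_23 = −[(0.60)(-0.20) − (-0.15)(-0.25)] = 0.1575
  C_31 = (-0.15)(-0.20) − (0.00)(0.55) = 0.0300
  C_32 = −[(0.60)(-0.20) − (0.00)(-0.15)] = 0.1200
  C_33 = (0.60)(0.55) − (-0.15)(-0.15) = 0.3075
det(I−A) = Σ_j (I−A)_1j·C_1j = (0.60)(0.3725) + (-0.15)(0.1625) + (0.00)(0.1675) = 0.199125
adj(I−A) = Cᵀ =
  [ 0.3725   0.1125   0.0300]
  [ 0.1625   0.4500   0.1200]
  [ 0.1675   0.1575   0.3075]
(I − A)⁻¹ = adj(I−A) / det(I−A) ≈
  [   1.8707     0.5650     0.1507]
  [   0.8161     2.2599     0.6026]
  [   0.8412     0.7910     1.5443]
x = (I − A)⁻¹ d = adj(I−A)·d / det(I−A), with det(I−A) = 0.199125:
  x_1 = (0.3725·125 + 0.1125·65 + 0.0300·115) / 0.199125 = 57.325 / 0.199125 ≈ 287.88
  x_2 = (0.1625·125 + 0.4500·65 + 0.1200·115) / 0.199125 = 63.3625 / 0.199125 ≈ 318.20
  x_3 = (0.1675·125 + 0.1575·65 + 0.3075·115) / 0.199125 = 66.5375 / 0.199125 ≈ 334.15

x_1 = 287.88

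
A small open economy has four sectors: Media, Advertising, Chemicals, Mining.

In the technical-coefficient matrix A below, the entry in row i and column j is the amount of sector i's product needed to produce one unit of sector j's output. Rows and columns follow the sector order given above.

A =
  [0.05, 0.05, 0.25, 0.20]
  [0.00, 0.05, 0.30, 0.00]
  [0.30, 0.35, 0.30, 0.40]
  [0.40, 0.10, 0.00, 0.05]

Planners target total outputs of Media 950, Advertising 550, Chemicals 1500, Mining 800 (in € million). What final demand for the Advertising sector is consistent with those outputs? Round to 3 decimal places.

d_2 = 72.500

I − A =
  [   0.95    -0.05    -0.25    -0.20]
  [   0.00     0.95    -0.30     0.00]
  [  -0.30    -0.35     0.70    -0.40]
  [  -0.40    -0.10     0.00     0.95]
d = (I − A) x:
  d_1 = (+0.95)·950 + (-0.05)·550 + (-0.25)·1500 + (-0.20)·800 = 340.000
  d_2 = (+0.00)·950 + (+0.95)·550 + (-0.30)·1500 + (+0.00)·800 = 72.500
  d_3 = (-0.30)·950 + (-0.35)·550 + (+0.70)·1500 + (-0.40)·800 = 252.500
  d_4 = (-0.40)·950 + (-0.10)·550 + (+0.00)·1500 + (+0.95)·800 = 325.000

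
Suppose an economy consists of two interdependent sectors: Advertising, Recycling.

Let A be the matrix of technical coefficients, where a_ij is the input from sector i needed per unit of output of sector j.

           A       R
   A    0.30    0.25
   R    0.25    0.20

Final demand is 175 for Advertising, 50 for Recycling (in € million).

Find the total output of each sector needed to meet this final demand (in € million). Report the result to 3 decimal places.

x_A = 306.533, x_R = 158.291

I − A =
  [   0.70    -0.25]
  [  -0.25     0.80]
det(I−A) = (0.70)(0.80) − (-0.25)(-0.25) = 0.4975
adj(I−A) = [[0.80, 0.25], [0.25, 0.70]]
(I − A)⁻¹ = adj(I−A) / det(I−A) ≈
  [   1.6080     0.5025]
  [   0.5025     1.4070]
x = (I − A)⁻¹ d = adj(I−A)·d / det(I−A), with det(I−A) = 0.4975:
  x_A = (0.80·175 + 0.25·50) / 0.4975 = 152.50 / 0.4975 ≈ 306.533
  x_R = (0.25·175 + 0.70·50) / 0.4975 = 78.75 / 0.4975 ≈ 158.291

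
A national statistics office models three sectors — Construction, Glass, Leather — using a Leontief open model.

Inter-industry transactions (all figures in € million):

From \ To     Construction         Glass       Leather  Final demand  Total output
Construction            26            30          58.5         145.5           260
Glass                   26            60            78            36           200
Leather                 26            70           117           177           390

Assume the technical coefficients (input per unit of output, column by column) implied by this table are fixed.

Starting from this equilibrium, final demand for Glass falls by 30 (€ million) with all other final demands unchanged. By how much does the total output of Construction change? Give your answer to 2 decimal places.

Δx_1 = -13.55

Technical coefficients a_ij = z_ij / X_j:
  a_11 = 26/260 = 0.10, a_21 = 26/260 = 0.10, a_31 = 26/260 = 0.10
  a_12 = 30/200 = 0.15, a_22 = 60/200 = 0.30, a_32 = 70/200 = 0.35
  a_13 = 58.5/390 = 0.15, a_23 = 78/390 = 0.20, a_33 = 117/390 = 0.30
I − A =
  [   0.90    -0.15    -0.15]
  [  -0.10     0.70    -0.20]
  [  -0.10    -0.35     0.70]
Cofactors of I−A, C_ij = (−1)^(i+j)·(minor ij) (rows/columns in the sector order above):
  C_11 = (0.70)(0.70) − (-0.20)(-0.35) = 0.4200
  C_12 = −[(-0.10)(0.70) − (-0.20)(-0.10)] = 0.0900
  C_13 = (-0.10)(-0.35) − (0.70)(-0.10) = 0.1050
  C_21 = −[(-0.15)(0.70) − (-0.15)(-0.35)] = 0.1575
  C_22 = (0.90)(0.70) − (-0.15)(-0.10) = 0.6150
  C_23 = −[(0.90)(-0.35) − (-0.15)(-0.10)] = 0.3300
  C_31 = (-0.15)(-0.20) − (-0.15)(0.70) = 0.1350
  C_32 = −[(0.90)(-0.20) − (-0.15)(-0.10)] = 0.1950
  C_33 = (0.90)(0.70) − (-0.15)(-0.10) = 0.6150
det(I−A) = Σ_j (I−A)_1j·C_1j = (0.90)(0.4200) + (-0.15)(0.0900) + (-0.15)(0.1050) = 0.34875
adj(I−A) = Cᵀ =
  [ 0.4200   0.1575   0.1350]
  [ 0.0900   0.6150   0.1950]
  [ 0.1050   0.3300   0.6150]
(I − A)⁻¹ = adj(I−A) / det(I−A) ≈
  [   1.2043     0.4516     0.3871]
  [   0.2581     1.7634     0.5591]
  [   0.3011     0.9462     1.7634]
Δx = (I − A)⁻¹ Δd with Δd having -30 in the Glass component and 0 elsewhere.
So Δx_1 = L_12 · (-30), where L_12 = adj(I−A)_12 / det(I−A) = 0.1575 / 0.34875.
Δx_1 = 0.1575 × (-30) / 0.34875 = -4.725 / 0.34875 ≈ -13.55.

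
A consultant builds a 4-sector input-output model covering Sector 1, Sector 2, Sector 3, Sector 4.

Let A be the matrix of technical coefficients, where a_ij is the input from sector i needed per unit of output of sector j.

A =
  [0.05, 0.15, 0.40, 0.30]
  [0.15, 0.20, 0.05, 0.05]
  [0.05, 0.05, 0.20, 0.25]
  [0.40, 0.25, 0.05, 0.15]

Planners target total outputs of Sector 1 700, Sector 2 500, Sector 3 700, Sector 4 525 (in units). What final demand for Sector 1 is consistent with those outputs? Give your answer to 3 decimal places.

I − A =
  [   0.95    -0.15    -0.40    -0.30]
  [  -0.15     0.80    -0.05    -0.05]
  [  -0.05    -0.05     0.80    -0.25]
  [  -0.40    -0.25    -0.05     0.85]
d = (I − A) x:
  d_1 = (+0.95)·700 + (-0.15)·500 + (-0.40)·700 + (-0.30)·525 = 152.500
  d_2 = (-0.15)·700 + (+0.80)·500 + (-0.05)·700 + (-0.05)·525 = 233.750
  d_3 = (-0.05)·700 + (-0.05)·500 + (+0.80)·700 + (-0.25)·525 = 368.750
  d_4 = (-0.40)·700 + (-0.25)·500 + (-0.05)·700 + (+0.85)·525 = 6.250

d_1 = 152.500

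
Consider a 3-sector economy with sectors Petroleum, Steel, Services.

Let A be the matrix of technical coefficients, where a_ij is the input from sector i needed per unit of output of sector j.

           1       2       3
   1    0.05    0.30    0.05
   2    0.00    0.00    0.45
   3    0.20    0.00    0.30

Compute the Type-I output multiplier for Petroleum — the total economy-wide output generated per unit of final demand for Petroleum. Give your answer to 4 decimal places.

I − A =
  [   0.95    -0.30    -0.05]
  [   0.00     1.00    -0.45]
  [  -0.20     0.00     0.70]
Cofactors of I−A, C_ij = (−1)^(i+j)·(minor ij) (rows/columns in the sector order above):
  C_11 = (1.00)(0.70) − (-0.45)(0.00) = 0.7000
  C_12 = −[(0.00)(0.70) − (-0.45)(-0.20)] = 0.0900
  C_13 = (0.00)(0.00) − (1.00)(-0.20) = 0.2000
  C_21 = −[(-0.30)(0.70) − (-0.05)(0.00)] = 0.2100
  C_22 = (0.95)(0.70) − (-0.05)(-0.20) = 0.6550
  C_23 = −[(0.95)(0.00) − (-0.30)(-0.20)] = 0.0600
  C_31 = (-0.30)(-0.45) − (-0.05)(1.00) = 0.1850
  C_32 = −[(0.95)(-0.45) − (-0.05)(0.00)] = 0.4275
  C_33 = (0.95)(1.00) − (-0.30)(0.00) = 0.9500
det(I−A) = Σ_j (I−A)_1j·C_1j = (0.95)(0.7000) + (-0.30)(0.0900) + (-0.05)(0.2000) = 0.6280
adj(I−A) = Cᵀ =
  [ 0.7000   0.2100   0.1850]
  [ 0.0900   0.6550   0.4275]
  [ 0.2000   0.0600   0.9500]
(I − A)⁻¹ = adj(I−A) / det(I−A) ≈
  [   1.11465     0.33439     0.29459]
  [   0.14331     1.04299     0.68073]
  [   0.31847     0.09554     1.51274]
The output multiplier for sector j is the column-j sum of the Leontief inverse (I − A)⁻¹ = adj(I−A) / det(I−A).
Column 1 of adj(I−A): (0.7000, 0.0900, 0.2000); det(I−A) = 0.6280.
m_1 = (0.7000 + 0.0900 + 0.2000) / 0.6280 = 0.99 / 0.6280 ≈ 1.5764.

m_1 = 1.5764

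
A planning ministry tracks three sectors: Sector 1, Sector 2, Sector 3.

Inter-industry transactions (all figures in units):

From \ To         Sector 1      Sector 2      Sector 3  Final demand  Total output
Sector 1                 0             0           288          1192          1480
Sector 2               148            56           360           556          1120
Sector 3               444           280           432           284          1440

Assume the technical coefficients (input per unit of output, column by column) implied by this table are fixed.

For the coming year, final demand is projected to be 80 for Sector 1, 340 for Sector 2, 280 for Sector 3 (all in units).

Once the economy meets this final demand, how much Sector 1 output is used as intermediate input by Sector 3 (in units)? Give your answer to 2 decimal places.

z_13 = 139.06

Technical coefficients a_ij = z_ij / X_j:
  a_11 = 0/1480 = 0.00, a_21 = 148/1480 = 0.10, a_31 = 444/1480 = 0.30
  a_12 = 0/1120 = 0.00, a_22 = 56/1120 = 0.05, a_32 = 280/1120 = 0.25
  a_13 = 288/1440 = 0.20, a_23 = 360/1440 = 0.25, a_33 = 432/1440 = 0.30
I − A =
  [   1.00     0.00    -0.20]
  [  -0.10     0.95    -0.25]
  [  -0.30    -0.25     0.70]
Cofactors of I−A, C_ij = (−1)^(i+j)·(minor ij) (rows/columns in the sector order above):
  C_11 = (0.95)(0.70) − (-0.25)(-0.25) = 0.6025
  C_12 = −[(-0.10)(0.70) − (-0.25)(-0.30)] = 0.1450
  C_13 = (-0.10)(-0.25) − (0.95)(-0.30) = 0.3100
  C_21 = −[(0.00)(0.70) − (-0.20)(-0.25)] = 0.0500
  C_22 = (1.00)(0.70) − (-0.20)(-0.30) = 0.6400
  C_23 = −[(1.00)(-0.25) − (0.00)(-0.30)] = 0.2500
  C_31 = (0.00)(-0.25) − (-0.20)(0.95) = 0.1900
  C_32 = −[(1.00)(-0.25) − (-0.20)(-0.10)] = 0.2700
  C_33 = (1.00)(0.95) − (0.00)(-0.10) = 0.9500
det(I−A) = Σ_j (I−A)_1j·C_1j = (1.00)(0.6025) + (0.00)(0.1450) + (-0.20)(0.3100) = 0.5405
adj(I−A) = Cᵀ =
  [ 0.6025   0.0500   0.1900]
  [ 0.1450   0.6400   0.2700]
  [ 0.3100   0.2500   0.9500]
(I − A)⁻¹ = adj(I−A) / det(I−A) ≈
  [   1.1147     0.0925     0.3515]
  [   0.2683     1.1841     0.4995]
  [   0.5735     0.4625     1.7576]
First solve x = (I − A)⁻¹ d = adj(I−A)·d / det(I−A); in particular x_3 = (0.3100·80 + 0.2500·340 + 0.9500·280) / 0.5405 = 375.80 / 0.5405 ≈ 695.2821.
Intermediate flow from 1 to 3: z_13 = a_13 · x_3 = 0.20 × 375.80 / 0.5405 = 75.16 / 0.5405 ≈ 139.06.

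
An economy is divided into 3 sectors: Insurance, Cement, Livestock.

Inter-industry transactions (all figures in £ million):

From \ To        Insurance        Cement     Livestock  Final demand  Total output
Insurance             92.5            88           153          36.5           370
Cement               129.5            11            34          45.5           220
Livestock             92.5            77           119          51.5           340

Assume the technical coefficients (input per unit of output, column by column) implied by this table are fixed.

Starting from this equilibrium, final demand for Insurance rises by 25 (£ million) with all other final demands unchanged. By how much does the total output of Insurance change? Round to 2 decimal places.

Technical coefficients a_ij = z_ij / X_j:
  a_II = 92.5/370 = 0.25, a_CI = 129.5/370 = 0.35, a_LI = 92.5/370 = 0.25
  a_IC = 88/220 = 0.40, a_CC = 11/220 = 0.05, a_LC = 77/220 = 0.35
  a_IL = 153/340 = 0.45, a_CL = 34/340 = 0.10, a_LL = 119/340 = 0.35
I − A =
  [   0.75    -0.40    -0.45]
  [  -0.35     0.95    -0.10]
  [  -0.25    -0.35     0.65]
Cofactors of I−A, C_ij = (−1)^(i+j)·(minor ij) (rows/columns in the sector order above):
  C_11 = (0.95)(0.65) − (-0.10)(-0.35) = 0.5825
  C_12 = −[(-0.35)(0.65) − (-0.10)(-0.25)] = 0.2525
  C_13 = (-0.35)(-0.35) − (0.95)(-0.25) = 0.3600
  C_21 = −[(-0.40)(0.65) − (-0.45)(-0.35)] = 0.4175
  C_22 = (0.75)(0.65) − (-0.45)(-0.25) = 0.3750
  C_23 = −[(0.75)(-0.35) − (-0.40)(-0.25)] = 0.3625
  C_31 = (-0.40)(-0.10) − (-0.45)(0.95) = 0.4675
  C_32 = −[(0.75)(-0.10) − (-0.45)(-0.35)] = 0.2325
  C_33 = (0.75)(0.95) − (-0.40)(-0.35) = 0.5725
det(I−A) = Σ_j (I−A)_1j·C_1j = (0.75)(0.5825) + (-0.40)(0.2525) + (-0.45)(0.3600) = 0.173875
adj(I−A) = Cᵀ =
  [ 0.5825   0.4175   0.4675]
  [ 0.2525   0.3750   0.2325]
  [ 0.3600   0.3625   0.5725]
(I − A)⁻¹ = adj(I−A) / det(I−A) ≈
  [   3.3501     2.4012     2.6887]
  [   1.4522     2.1567     1.3372]
  [   2.0705     2.0848     3.2926]
Δx = (I − A)⁻¹ Δd with Δd having +25 in the Insurance component and 0 elsewhere.
So Δx_I = L_II · (+25), where L_II = adj(I−A)_II / det(I−A) = 0.5825 / 0.173875.
Δx_I = 0.5825 × (+25) / 0.173875 = 14.5625 / 0.173875 ≈ 83.75.

Δx_I = 83.75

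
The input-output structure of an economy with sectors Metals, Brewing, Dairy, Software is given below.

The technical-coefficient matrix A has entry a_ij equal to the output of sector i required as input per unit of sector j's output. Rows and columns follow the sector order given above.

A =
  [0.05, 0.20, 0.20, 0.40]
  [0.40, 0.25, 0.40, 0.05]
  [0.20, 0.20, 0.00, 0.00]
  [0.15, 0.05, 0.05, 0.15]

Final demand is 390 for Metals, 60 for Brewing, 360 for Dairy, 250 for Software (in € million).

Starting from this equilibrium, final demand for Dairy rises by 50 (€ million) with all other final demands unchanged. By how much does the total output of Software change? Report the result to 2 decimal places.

I − A =
  [   0.95    -0.20    -0.20    -0.40]
  [  -0.40     0.75    -0.40    -0.05]
  [  -0.20    -0.20     1.00     0.00]
  [  -0.15    -0.05    -0.05     0.85]
Compute the cofactors C_ij = (−1)^(i+j)·(3×3 minor ij) of I−A; the adjugate is their transpose:
adj(I−A) = Cᵀ =
  [ 0.566500   0.228000   0.218500   0.280000]
  [ 0.416000   0.709500   0.378875   0.237500]
  [ 0.196500   0.187500   0.480750   0.103500]
  [ 0.136000   0.093000   0.089125   0.494500]
det(I−A) = Σ_j (I−A)_1j·C_1j = (0.95)(0.566500) + (-0.20)(0.416000) + (-0.20)(0.196500) + (-0.40)(0.136000) = 0.361275
(I − A)⁻¹ = adj(I−A) / det(I−A) ≈
  [   1.5681     0.6311     0.6048     0.7750]
  [   1.1515     1.9639     1.0487     0.6574]
  [   0.5439     0.5190     1.3307     0.2865]
  [   0.3764     0.2574     0.2467     1.3688]
Δx = (I − A)⁻¹ Δd with Δd having +50 in the Dairy component and 0 elsewhere.
So Δx_S = L_SD · (+50), where L_SD = adj(I−A)_SD / det(I−A) = 0.089125 / 0.361275.
Δx_S = 0.089125 × (+50) / 0.361275 = 4.45625 / 0.361275 ≈ 12.33.

Δx_S = 12.33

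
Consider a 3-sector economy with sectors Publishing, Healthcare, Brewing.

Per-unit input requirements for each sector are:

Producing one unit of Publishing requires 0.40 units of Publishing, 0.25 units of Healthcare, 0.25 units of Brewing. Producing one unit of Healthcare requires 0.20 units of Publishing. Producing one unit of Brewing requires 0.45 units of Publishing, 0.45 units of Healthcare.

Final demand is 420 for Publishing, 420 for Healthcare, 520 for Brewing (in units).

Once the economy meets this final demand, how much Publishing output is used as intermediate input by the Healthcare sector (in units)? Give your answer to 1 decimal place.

I − A =
  [   0.60    -0.20    -0.45]
  [  -0.25     1.00    -0.45]
  [  -0.25     0.00     1.00]
Cofactors of I−A, C_ij = (−1)^(i+j)·(minor ij) (rows/columns in the sector order above):
  C_11 = (1.00)(1.00) − (-0.45)(0.00) = 1.0000
  C_12 = −[(-0.25)(1.00) − (-0.45)(-0.25)] = 0.3625
  C_13 = (-0.25)(0.00) − (1.00)(-0.25) = 0.2500
  C_21 = −[(-0.20)(1.00) − (-0.45)(0.00)] = 0.2000
  C_22 = (0.60)(1.00) − (-0.45)(-0.25) = 0.4875
  C_23 = −[(0.60)(0.00) − (-0.20)(-0.25)] = 0.0500
  C_31 = (-0.20)(-0.45) − (-0.45)(1.00) = 0.5400
  C_32 = −[(0.60)(-0.45) − (-0.45)(-0.25)] = 0.3825
  C_33 = (0.60)(1.00) − (-0.20)(-0.25) = 0.5500
det(I−A) = Σ_j (I−A)_1j·C_1j = (0.60)(1.0000) + (-0.20)(0.3625) + (-0.45)(0.2500) = 0.4150
adj(I−A) = Cᵀ =
  [ 1.0000   0.2000   0.5400]
  [ 0.3625   0.4875   0.3825]
  [ 0.2500   0.0500   0.5500]
(I − A)⁻¹ = adj(I−A) / det(I−A) ≈
  [   2.4096     0.4819     1.3012]
  [   0.8735     1.1747     0.9217]
  [   0.6024     0.1205     1.3253]
First solve x = (I − A)⁻¹ d = adj(I−A)·d / det(I−A); in particular x_H = (0.3625·420 + 0.4875·420 + 0.3825·520) / 0.4150 = 555.90 / 0.4150 ≈ 1339.518.
Intermediate flow from P to H: z_PH = a_PH · x_H = 0.20 × 555.90 / 0.4150 = 111.18 / 0.4150 ≈ 267.9.

z_PH = 267.9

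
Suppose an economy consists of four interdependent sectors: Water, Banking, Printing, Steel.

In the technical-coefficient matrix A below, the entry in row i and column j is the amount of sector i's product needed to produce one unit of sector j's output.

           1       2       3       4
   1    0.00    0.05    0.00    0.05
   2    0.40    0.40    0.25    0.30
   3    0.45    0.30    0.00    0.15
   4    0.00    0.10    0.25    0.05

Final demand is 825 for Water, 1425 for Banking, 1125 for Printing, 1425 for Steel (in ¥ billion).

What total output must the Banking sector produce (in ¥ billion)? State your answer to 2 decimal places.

x_2 = 6672.36

I − A =
  [   1.00    -0.05     0.00    -0.05]
  [  -0.40     0.60    -0.25    -0.30]
  [  -0.45    -0.30     1.00    -0.15]
  [   0.00    -0.10    -0.25     0.95]
Compute the cofactors C_ij = (−1)^(i+j)·(3×3 minor ij) of I−A; the adjugate is their transpose:
adj(I−A) = Cᵀ =
  [ 0.420000   0.054375   0.024375   0.043125]
  [ 0.505625   0.906875   0.317500   0.363125]
  [ 0.363000   0.323625   0.519000   0.203250]
  [ 0.148750   0.180625   0.170000   0.499375]
det(I−A) = Σ_j (I−A)_1j·C_1j = (1.00)(0.420000) + (-0.05)(0.505625) + (0.00)(0.363000) + (-0.05)(0.148750) = 0.38728125
(I − A)⁻¹ = adj(I−A) / det(I−A) ≈
  [   1.0845     0.1404     0.0629     0.1114]
  [   1.3056     2.3416     0.8198     0.9376]
  [   0.9373     0.8356     1.3401     0.5248]
  [   0.3841     0.4664     0.4390     1.2894]
x = (I − A)⁻¹ d = adj(I−A)·d / det(I−A), with det(I−A) = 0.38728125:
  x_1 = (0.420000·825 + 0.054375·1425 + 0.024375·1125 + 0.043125·1425) / 0.38728125 = 512.859375 / 0.38728125 ≈ 1324.26
  x_2 = (0.505625·825 + 0.906875·1425 + 0.317500·1125 + 0.363125·1425) / 0.38728125 = 2584.078125 / 0.38728125 ≈ 6672.36
  x_3 = (0.363000·825 + 0.323625·1425 + 0.519000·1125 + 0.203250·1425) / 0.38728125 = 1634.146875 / 0.38728125 ≈ 4219.54
  x_4 = (0.148750·825 + 0.180625·1425 + 0.170000·1125 + 0.499375·1425) / 0.38728125 = 1282.96875 / 0.38728125 ≈ 3312.76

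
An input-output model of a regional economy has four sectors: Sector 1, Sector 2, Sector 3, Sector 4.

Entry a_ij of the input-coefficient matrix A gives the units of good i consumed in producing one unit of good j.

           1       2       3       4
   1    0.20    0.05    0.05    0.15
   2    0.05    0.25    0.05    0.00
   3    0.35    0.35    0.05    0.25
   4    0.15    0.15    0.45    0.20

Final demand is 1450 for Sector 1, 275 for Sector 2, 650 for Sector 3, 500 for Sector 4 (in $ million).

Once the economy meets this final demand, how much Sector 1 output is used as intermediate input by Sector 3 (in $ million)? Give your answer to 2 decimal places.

z_13 = 128.92

I − A =
  [   0.80    -0.05    -0.05    -0.15]
  [  -0.05     0.75    -0.05     0.00]
  [  -0.35    -0.35     0.95    -0.25]
  [  -0.15    -0.15    -0.45     0.80]
Compute the cofactors C_ij = (−1)^(i+j)·(3×3 minor ij) of I−A; the adjugate is their transpose:
adj(I−A) = Cᵀ =
  [ 0.469750   0.093250   0.083750   0.114250]
  [ 0.048250   0.457125   0.036250   0.020375]
  [ 0.254000   0.269875   0.460000   0.191375]
  [ 0.240000   0.255000   0.281250   0.538750]
det(I−A) = Σ_j (I−A)_1j·C_1j = (0.80)(0.469750) + (-0.05)(0.048250) + (-0.05)(0.254000) + (-0.15)(0.240000) = 0.3246875
(I − A)⁻¹ = adj(I−A) / det(I−A) ≈
  [   1.4468     0.2872     0.2579     0.3519]
  [   0.1486     1.4079     0.1116     0.0628]
  [   0.7823     0.8312     1.4167     0.5894]
  [   0.7392     0.7854     0.8662     1.6593]
First solve x = (I − A)⁻¹ d = adj(I−A)·d / det(I−A); in particular x_3 = (0.254000·1450 + 0.269875·275 + 0.460000·650 + 0.191375·500) / 0.3246875 = 837.203125 / 0.3246875 ≈ 2578.4889.
Intermediate flow from 1 to 3: z_13 = a_13 · x_3 = 0.05 × 837.203125 / 0.3246875 = 41.86015625 / 0.3246875 ≈ 128.92.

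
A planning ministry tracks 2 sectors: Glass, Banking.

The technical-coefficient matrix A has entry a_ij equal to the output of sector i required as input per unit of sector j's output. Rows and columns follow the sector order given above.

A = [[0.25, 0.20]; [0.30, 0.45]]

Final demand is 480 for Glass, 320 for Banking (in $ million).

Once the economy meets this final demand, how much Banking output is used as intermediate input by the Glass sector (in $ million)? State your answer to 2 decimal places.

z_21 = 279.15

I − A =
  [   0.75    -0.20]
  [  -0.30     0.55]
det(I−A) = (0.75)(0.55) − (-0.20)(-0.30) = 0.3525
adj(I−A) = [[0.55, 0.20], [0.30, 0.75]]
(I − A)⁻¹ = adj(I−A) / det(I−A) ≈
  [   1.5603     0.5674]
  [   0.8511     2.1277]
First solve x = (I − A)⁻¹ d = adj(I−A)·d / det(I−A); in particular x_1 = (0.55·480 + 0.20·320) / 0.3525 = 328.00 / 0.3525 ≈ 930.4965.
Intermediate flow from 2 to 1: z_21 = a_21 · x_1 = 0.30 × 328.00 / 0.3525 = 98.40 / 0.3525 ≈ 279.15.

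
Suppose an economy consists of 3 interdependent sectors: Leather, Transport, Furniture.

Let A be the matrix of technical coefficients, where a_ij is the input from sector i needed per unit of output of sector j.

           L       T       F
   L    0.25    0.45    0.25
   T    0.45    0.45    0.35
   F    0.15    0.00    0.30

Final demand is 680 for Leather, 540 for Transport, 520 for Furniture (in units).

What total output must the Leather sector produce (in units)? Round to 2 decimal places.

x_L = 5696.35

I − A =
  [   0.75    -0.45    -0.25]
  [  -0.45     0.55    -0.35]
  [  -0.15     0.00     0.70]
Cofactors of I−A, C_ij = (−1)^(i+j)·(minor ij) (rows/columns in the sector order above):
  C_11 = (0.55)(0.70) − (-0.35)(0.00) = 0.3850
  C_12 = −[(-0.45)(0.70) − (-0.35)(-0.15)] = 0.3675
  C_13 = (-0.45)(0.00) − (0.55)(-0.15) = 0.0825
  C_21 = −[(-0.45)(0.70) − (-0.25)(0.00)] = 0.3150
  C_22 = (0.75)(0.70) − (-0.25)(-0.15) = 0.4875
  C_23 = −[(0.75)(0.00) − (-0.45)(-0.15)] = 0.0675
  C_31 = (-0.45)(-0.35) − (-0.25)(0.55) = 0.2950
  C_32 = −[(0.75)(-0.35) − (-0.25)(-0.45)] = 0.3750
  C_33 = (0.75)(0.55) − (-0.45)(-0.45) = 0.2100
det(I−A) = Σ_j (I−A)_1j·C_1j = (0.75)(0.3850) + (-0.45)(0.3675) + (-0.25)(0.0825) = 0.10275
adj(I−A) = Cᵀ =
  [ 0.3850   0.3150   0.2950]
  [ 0.3675   0.4875   0.3750]
  [ 0.0825   0.0675   0.2100]
(I − A)⁻¹ = adj(I−A) / det(I−A) ≈
  [   3.7470     3.0657     2.8710]
  [   3.5766     4.7445     3.6496]
  [   0.8029     0.6569     2.0438]
x = (I − A)⁻¹ d = adj(I−A)·d / det(I−A), with det(I−A) = 0.10275:
  x_L = (0.3850·680 + 0.3150·540 + 0.2950·520) / 0.10275 = 585.30 / 0.10275 ≈ 5696.35
  x_T = (0.3675·680 + 0.4875·540 + 0.3750·520) / 0.10275 = 708.15 / 0.10275 ≈ 6891.97
  x_F = (0.0825·680 + 0.0675·540 + 0.2100·520) / 0.10275 = 201.75 / 0.10275 ≈ 1963.50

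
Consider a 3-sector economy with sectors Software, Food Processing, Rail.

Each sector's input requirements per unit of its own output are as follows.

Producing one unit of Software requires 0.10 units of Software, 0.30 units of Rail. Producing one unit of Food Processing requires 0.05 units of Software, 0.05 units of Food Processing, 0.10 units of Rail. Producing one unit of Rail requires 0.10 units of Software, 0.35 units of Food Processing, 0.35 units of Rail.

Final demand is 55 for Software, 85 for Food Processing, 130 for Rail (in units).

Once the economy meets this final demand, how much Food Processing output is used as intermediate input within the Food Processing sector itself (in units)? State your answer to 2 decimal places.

z_22 = 9.57

I − A =
  [   0.90    -0.05    -0.10]
  [   0.00     0.95    -0.35]
  [  -0.30    -0.10     0.65]
Cofactors of I−A, C_ij = (−1)^(i+j)·(minor ij) (rows/columns in the sector order above):
  C_11 = (0.95)(0.65) − (-0.35)(-0.10) = 0.5825
  C_12 = −[(0.00)(0.65) − (-0.35)(-0.30)] = 0.1050
  C_13 = (0.00)(-0.10) − (0.95)(-0.30) = 0.2850
  C_21 = −[(-0.05)(0.65) − (-0.10)(-0.10)] = 0.0425
  C_22 = (0.90)(0.65) − (-0.10)(-0.30) = 0.5550
  C_23 = −[(0.90)(-0.10) − (-0.05)(-0.30)] = 0.1050
  C_31 = (-0.05)(-0.35) − (-0.10)(0.95) = 0.1125
  C_32 = −[(0.90)(-0.35) − (-0.10)(0.00)] = 0.3150
  C_33 = (0.90)(0.95) − (-0.05)(0.00) = 0.8550
det(I−A) = Σ_j (I−A)_1j·C_1j = (0.90)(0.5825) + (-0.05)(0.1050) + (-0.10)(0.2850) = 0.4905
adj(I−A) = Cᵀ =
  [ 0.5825   0.0425   0.1125]
  [ 0.1050   0.5550   0.3150]
  [ 0.2850   0.1050   0.8550]
(I − A)⁻¹ = adj(I−A) / det(I−A) ≈
  [   1.1876     0.0866     0.2294]
  [   0.2141     1.1315     0.6422]
  [   0.5810     0.2141     1.7431]
First solve x = (I − A)⁻¹ d = adj(I−A)·d / det(I−A); in particular x_2 = (0.1050·55 + 0.5550·85 + 0.3150·130) / 0.4905 = 93.90 / 0.4905 ≈ 191.4373.
Intermediate flow from 2 to 2: z_22 = a_22 · x_2 = 0.05 × 93.90 / 0.4905 = 4.695 / 0.4905 ≈ 9.57.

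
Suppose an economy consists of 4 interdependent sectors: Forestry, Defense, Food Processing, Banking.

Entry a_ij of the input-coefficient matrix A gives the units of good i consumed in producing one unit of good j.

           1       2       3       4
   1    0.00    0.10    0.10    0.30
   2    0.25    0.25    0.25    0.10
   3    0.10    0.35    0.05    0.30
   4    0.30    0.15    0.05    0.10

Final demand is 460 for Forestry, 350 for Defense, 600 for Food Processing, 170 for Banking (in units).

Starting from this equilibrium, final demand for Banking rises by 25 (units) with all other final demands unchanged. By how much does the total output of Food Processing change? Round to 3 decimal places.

Δx_3 = 18.811

I − A =
  [   1.00    -0.10    -0.10    -0.30]
  [  -0.25     0.75    -0.25    -0.10]
  [  -0.10    -0.35     0.95    -0.30]
  [  -0.30    -0.15    -0.05     0.90]
Compute the cofactors C_ij = (−1)^(i+j)·(3×3 minor ij) of I−A; the adjugate is their transpose:
adj(I−A) = Cᵀ =
  [ 0.52400   0.16800   0.11150   0.23050]
  [ 0.28400   0.73500   0.23675   0.25525]
  [ 0.23400   0.35100   0.55575   0.30225]
  [ 0.23500   0.19800   0.10750   0.58250]
det(I−A) = Σ_j (I−A)_1j·C_1j = (1.00)(0.52400) + (-0.10)(0.28400) + (-0.10)(0.23400) + (-0.30)(0.23500) = 0.4017
(I − A)⁻¹ = adj(I−A) / det(I−A) ≈
  [   1.3045     0.4182     0.2776     0.5738]
  [   0.7070     1.8297     0.5894     0.6354]
  [   0.5825     0.8738     1.3835     0.7524]
  [   0.5850     0.4929     0.2676     1.4501]
Δx = (I − A)⁻¹ Δd with Δd having +25 in the Banking component and 0 elsewhere.
So Δx_3 = L_34 · (+25), where L_34 = adj(I−A)_34 / det(I−A) = 0.30225 / 0.4017.
Δx_3 = 0.30225 × (+25) / 0.4017 = 7.55625 / 0.4017 ≈ 18.811.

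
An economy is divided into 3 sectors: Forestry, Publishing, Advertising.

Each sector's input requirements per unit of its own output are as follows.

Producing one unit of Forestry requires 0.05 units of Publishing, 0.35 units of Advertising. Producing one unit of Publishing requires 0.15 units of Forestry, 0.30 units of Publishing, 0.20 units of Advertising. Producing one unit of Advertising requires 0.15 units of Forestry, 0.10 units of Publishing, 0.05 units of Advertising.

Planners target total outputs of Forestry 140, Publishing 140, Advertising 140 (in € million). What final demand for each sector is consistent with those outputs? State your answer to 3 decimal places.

I − A =
  [   1.00    -0.15    -0.15]
  [  -0.05     0.70    -0.10]
  [  -0.35    -0.20     0.95]
d = (I − A) x:
  d_1 = (+1.00)·140 + (-0.15)·140 + (-0.15)·140 = 98.000
  d_2 = (-0.05)·140 + (+0.70)·140 + (-0.10)·140 = 77.000
  d_3 = (-0.35)·140 + (-0.20)·140 + (+0.95)·140 = 56.000

d_1 = 98.000, d_2 = 77.000, d_3 = 56.000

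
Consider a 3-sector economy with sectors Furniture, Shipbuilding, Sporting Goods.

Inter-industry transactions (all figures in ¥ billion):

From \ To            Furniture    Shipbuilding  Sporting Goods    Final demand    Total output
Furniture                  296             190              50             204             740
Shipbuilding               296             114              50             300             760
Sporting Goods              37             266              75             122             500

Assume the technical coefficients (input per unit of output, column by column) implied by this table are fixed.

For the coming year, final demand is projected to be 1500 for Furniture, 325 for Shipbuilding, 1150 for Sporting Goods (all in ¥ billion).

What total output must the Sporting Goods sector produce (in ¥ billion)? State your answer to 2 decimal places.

x_3 = 2654.42

Technical coefficients a_ij = z_ij / X_j:
  a_11 = 296/740 = 0.40, a_21 = 296/740 = 0.40, a_31 = 37/740 = 0.05
  a_12 = 190/760 = 0.25, a_22 = 114/760 = 0.15, a_32 = 266/760 = 0.35
  a_13 = 50/500 = 0.10, a_23 = 50/500 = 0.10, a_33 = 75/500 = 0.15
I − A =
  [   0.60    -0.25    -0.10]
  [  -0.40     0.85    -0.10]
  [  -0.05    -0.35     0.85]
Cofactors of I−A, C_ij = (−1)^(i+j)·(minor ij) (rows/columns in the sector order above):
  C_11 = (0.85)(0.85) − (-0.10)(-0.35) = 0.6875
  C_12 = −[(-0.40)(0.85) − (-0.10)(-0.05)] = 0.3450
  C_13 = (-0.40)(-0.35) − (0.85)(-0.05) = 0.1825
  C_21 = −[(-0.25)(0.85) − (-0.10)(-0.35)] = 0.2475
  C_22 = (0.60)(0.85) − (-0.10)(-0.05) = 0.5050
  C_23 = −[(0.60)(-0.35) − (-0.25)(-0.05)] = 0.2225
  C_31 = (-0.25)(-0.10) − (-0.10)(0.85) = 0.1100
  C_32 = −[(0.60)(-0.10) − (-0.10)(-0.40)] = 0.1000
  C_33 = (0.60)(0.85) − (-0.25)(-0.40) = 0.4100
det(I−A) = Σ_j (I−A)_1j·C_1j = (0.60)(0.6875) + (-0.25)(0.3450) + (-0.10)(0.1825) = 0.3080
adj(I−A) = Cᵀ =
  [ 0.6875   0.2475   0.1100]
  [ 0.3450   0.5050   0.1000]
  [ 0.1825   0.2225   0.4100]
(I − A)⁻¹ = adj(I−A) / det(I−A) ≈
  [   2.2321     0.8036     0.3571]
  [   1.1201     1.6396     0.3247]
  [   0.5925     0.7224     1.3312]
x = (I − A)⁻¹ d = adj(I−A)·d / det(I−A), with det(I−A) = 0.3080:
  x_1 = (0.6875·1500 + 0.2475·325 + 0.1100·1150) / 0.3080 = 1238.1875 / 0.3080 ≈ 4020.09
  x_2 = (0.3450·1500 + 0.5050·325 + 0.1000·1150) / 0.3080 = 796.625 / 0.3080 ≈ 2586.44
  x_3 = (0.1825·1500 + 0.2225·325 + 0.4100·1150) / 0.3080 = 817.5625 / 0.3080 ≈ 2654.42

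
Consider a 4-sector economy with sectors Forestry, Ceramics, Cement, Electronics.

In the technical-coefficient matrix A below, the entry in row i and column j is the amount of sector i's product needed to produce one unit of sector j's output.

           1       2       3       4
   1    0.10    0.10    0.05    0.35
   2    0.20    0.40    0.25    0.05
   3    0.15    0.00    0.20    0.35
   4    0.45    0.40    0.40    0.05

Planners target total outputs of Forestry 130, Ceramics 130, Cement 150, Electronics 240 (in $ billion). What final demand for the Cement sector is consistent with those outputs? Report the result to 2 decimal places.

d_3 = 16.50

I − A =
  [   0.90    -0.10    -0.05    -0.35]
  [  -0.20     0.60    -0.25    -0.05]
  [  -0.15     0.00     0.80    -0.35]
  [  -0.45    -0.40    -0.40     0.95]
d = (I − A) x:
  d_1 = (+0.90)·130 + (-0.10)·130 + (-0.05)·150 + (-0.35)·240 = 12.50
  d_2 = (-0.20)·130 + (+0.60)·130 + (-0.25)·150 + (-0.05)·240 = 2.50
  d_3 = (-0.15)·130 + (+0.00)·130 + (+0.80)·150 + (-0.35)·240 = 16.50
  d_4 = (-0.45)·130 + (-0.40)·130 + (-0.40)·150 + (+0.95)·240 = 57.50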